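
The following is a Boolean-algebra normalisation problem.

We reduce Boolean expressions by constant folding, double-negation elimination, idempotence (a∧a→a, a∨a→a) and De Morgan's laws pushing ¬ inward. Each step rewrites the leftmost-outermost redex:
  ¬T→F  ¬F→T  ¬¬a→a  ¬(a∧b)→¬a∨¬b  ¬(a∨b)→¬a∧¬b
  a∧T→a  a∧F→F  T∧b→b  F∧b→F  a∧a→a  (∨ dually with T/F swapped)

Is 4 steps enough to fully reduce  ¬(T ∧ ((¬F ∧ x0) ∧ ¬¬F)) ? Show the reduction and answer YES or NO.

  start: ¬(T ∧ ((¬F ∧ x0) ∧ ¬¬F))
  step 1: ¬T ∨ ¬((¬F ∧ x0) ∧ ¬¬F)
  step 2: F ∨ ¬((¬F ∧ x0) ∧ ¬¬F)
  step 3: ¬((¬F ∧ x0) ∧ ¬¬F)
  step 4: ¬(¬F ∧ x0) ∨ ¬¬¬F

Answer: NO — after 4 steps the term is ¬(¬F ∧ x0) ∨ ¬¬¬F, not yet normal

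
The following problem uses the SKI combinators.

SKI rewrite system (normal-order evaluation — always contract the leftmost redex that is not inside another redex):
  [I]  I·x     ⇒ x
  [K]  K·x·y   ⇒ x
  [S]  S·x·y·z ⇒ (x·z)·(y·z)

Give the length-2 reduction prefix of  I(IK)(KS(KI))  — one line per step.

  start: I(IK)(KS(KI))
  [1] IK(KS(KI))
  [2] K(KS(KI))

Answer: after 2 steps: K(KS(KI))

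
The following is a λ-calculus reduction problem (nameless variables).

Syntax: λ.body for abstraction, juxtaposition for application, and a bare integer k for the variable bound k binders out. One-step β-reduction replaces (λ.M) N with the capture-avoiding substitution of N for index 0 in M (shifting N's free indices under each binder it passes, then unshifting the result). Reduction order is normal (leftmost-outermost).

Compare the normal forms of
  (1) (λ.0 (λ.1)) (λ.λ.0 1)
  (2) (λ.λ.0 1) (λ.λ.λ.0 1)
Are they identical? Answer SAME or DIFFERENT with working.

Term A:
  start: (λ.0 (λ.1)) (λ.λ.0 1)
  step 1: (λ.λ.0 1) (λ.λ.λ.0 1)
  step 2: λ.0 (λ.λ.λ.0 1)

Term B:
  start: (λ.λ.0 1) (λ.λ.λ.0 1)
  step 1: λ.0 (λ.λ.λ.0 1)

Answer: SAME — A ⇓ λ.0 (λ.λ.λ.0 1), B ⇓ λ.0 (λ.λ.λ.0 1)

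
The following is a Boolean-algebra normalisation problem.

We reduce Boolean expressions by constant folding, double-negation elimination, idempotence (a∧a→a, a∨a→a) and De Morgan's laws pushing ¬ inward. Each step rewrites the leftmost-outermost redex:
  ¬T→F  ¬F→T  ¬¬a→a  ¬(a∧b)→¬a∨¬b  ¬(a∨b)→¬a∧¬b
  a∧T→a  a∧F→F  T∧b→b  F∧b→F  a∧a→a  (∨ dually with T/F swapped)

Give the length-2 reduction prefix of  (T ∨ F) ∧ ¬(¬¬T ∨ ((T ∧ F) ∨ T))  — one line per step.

  start: (T ∨ F) ∧ ¬(¬¬T ∨ ((T ∧ F) ∨ T))
  [1] T ∧ ¬(¬¬T ∨ ((T ∧ F) ∨ T))
  [2] ¬(¬¬T ∨ ((T ∧ F) ∨ T))

Answer: after 2 steps: ¬(¬¬T ∨ ((T ∧ F) ∨ T))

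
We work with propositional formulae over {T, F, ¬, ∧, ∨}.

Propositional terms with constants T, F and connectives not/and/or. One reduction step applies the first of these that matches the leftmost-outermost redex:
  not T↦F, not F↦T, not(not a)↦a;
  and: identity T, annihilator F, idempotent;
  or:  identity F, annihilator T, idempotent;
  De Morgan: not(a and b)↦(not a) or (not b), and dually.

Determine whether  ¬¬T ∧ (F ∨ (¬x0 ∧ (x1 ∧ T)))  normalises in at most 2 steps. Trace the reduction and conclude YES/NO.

Answer: NO — after 2 steps the term is F ∨ (¬x0 ∧ (x1 ∧ T)), not yet normal

Reduction:
  start: ¬¬T ∧ (F ∨ (¬x0 ∧ (x1 ∧ T)))
  →1  T ∧ (F ∨ (¬x0 ∧ (x1 ∧ T)))
  →2  F ∨ (¬x0 ∧ (x1 ∧ T))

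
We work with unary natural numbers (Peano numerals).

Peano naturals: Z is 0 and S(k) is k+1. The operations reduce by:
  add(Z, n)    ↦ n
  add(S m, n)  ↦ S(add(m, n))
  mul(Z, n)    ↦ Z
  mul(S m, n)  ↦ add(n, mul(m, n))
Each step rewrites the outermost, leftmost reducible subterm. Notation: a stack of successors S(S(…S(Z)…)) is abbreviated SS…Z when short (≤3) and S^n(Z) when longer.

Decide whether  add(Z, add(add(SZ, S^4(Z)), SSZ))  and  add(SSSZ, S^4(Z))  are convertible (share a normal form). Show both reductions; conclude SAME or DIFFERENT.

Term A:
  start: add(Z, add(add(SZ, S^4(Z)), SSZ))
  →1  add(add(SZ, S^4(Z)), SSZ)
  →2  add(S(add(Z, S^4(Z))), SSZ)
  →3  S(add(add(Z, S^4(Z)), SSZ))
  →4  S(add(S^4(Z), SSZ))
  →5  S(S(add(SSSZ, SSZ)))
  →6  S(S(S(add(SSZ, SSZ))))
  →7  S(S(S(S(add(SZ, SSZ)))))
  →8  S(S(S(S(S(add(Z, SSZ))))))
  →9  S^7(Z)

Term B:
  start: add(SSSZ, S^4(Z))
  →1  S(add(SSZ, S^4(Z)))
  →2  S(S(add(SZ, S^4(Z))))
  →3  S(S(S(add(Z, S^4(Z)))))
  →4  S^7(Z)

Answer: SAME — A ⇓ S^7(Z), B ⇓ S^7(Z)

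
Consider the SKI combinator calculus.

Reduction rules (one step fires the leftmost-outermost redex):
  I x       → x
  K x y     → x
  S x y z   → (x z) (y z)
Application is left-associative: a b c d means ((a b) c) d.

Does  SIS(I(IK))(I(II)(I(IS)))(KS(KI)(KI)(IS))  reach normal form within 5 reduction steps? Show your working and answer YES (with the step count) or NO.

Answer: NO — after 5 steps the term is S(I(IK))(KS(KI)(KI)(IS)), not yet normal

Working:
  start: SIS(I(IK))(I(II)(I(IS)))(KS(KI)(KI)(IS))
  →1  I(I(IK))(S(I(IK)))(I(II)(I(IS)))(KS(KI)(KI)(IS))
  →2  I(IK)(S(I(IK)))(I(II)(I(IS)))(KS(KI)(KI)(IS))
  →3  IK(S(I(IK)))(I(II)(I(IS)))(KS(KI)(KI)(IS))
  →4  K(S(I(IK)))(I(II)(I(IS)))(KS(KI)(KI)(IS))
  →5  S(I(IK))(KS(KI)(KI)(IS))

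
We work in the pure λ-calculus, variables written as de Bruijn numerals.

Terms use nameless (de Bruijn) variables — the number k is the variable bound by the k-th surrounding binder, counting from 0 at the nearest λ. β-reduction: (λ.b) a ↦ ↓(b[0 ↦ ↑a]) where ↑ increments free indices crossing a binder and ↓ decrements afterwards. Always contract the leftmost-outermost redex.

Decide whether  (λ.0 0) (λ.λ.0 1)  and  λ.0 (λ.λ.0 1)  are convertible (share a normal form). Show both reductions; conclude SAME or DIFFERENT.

Term A:
  start: (λ.0 0) (λ.λ.0 1)
  →1  (λ.λ.0 1) (λ.λ.0 1)
  →2  λ.0 (λ.λ.0 1)

Term B:
  start: λ.0 (λ.λ.0 1)

Answer: SAME — A ⇓ λ.0 (λ.λ.0 1), B ⇓ λ.0 (λ.λ.0 1)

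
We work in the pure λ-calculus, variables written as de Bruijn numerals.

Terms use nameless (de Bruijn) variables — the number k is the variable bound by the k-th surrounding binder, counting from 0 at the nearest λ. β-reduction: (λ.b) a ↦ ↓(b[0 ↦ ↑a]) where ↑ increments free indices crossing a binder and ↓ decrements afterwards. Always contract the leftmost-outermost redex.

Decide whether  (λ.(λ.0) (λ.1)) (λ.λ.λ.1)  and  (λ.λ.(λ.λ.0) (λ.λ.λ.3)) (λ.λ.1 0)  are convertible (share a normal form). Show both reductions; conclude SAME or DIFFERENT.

Term A:
  start: (λ.(λ.0) (λ.1)) (λ.λ.λ.1)
  [1] (λ.0) (λ.λ.λ.λ.1)
  [2] λ.λ.λ.λ.1

Term B:
  start: (λ.λ.(λ.λ.0) (λ.λ.λ.3)) (λ.λ.1 0)
  [1] λ.(λ.λ.0) (λ.λ.λ.3)
  [2] λ.λ.0

Answer: DIFFERENT — A ⇓ λ.λ.λ.λ.1, B ⇓ λ.λ.0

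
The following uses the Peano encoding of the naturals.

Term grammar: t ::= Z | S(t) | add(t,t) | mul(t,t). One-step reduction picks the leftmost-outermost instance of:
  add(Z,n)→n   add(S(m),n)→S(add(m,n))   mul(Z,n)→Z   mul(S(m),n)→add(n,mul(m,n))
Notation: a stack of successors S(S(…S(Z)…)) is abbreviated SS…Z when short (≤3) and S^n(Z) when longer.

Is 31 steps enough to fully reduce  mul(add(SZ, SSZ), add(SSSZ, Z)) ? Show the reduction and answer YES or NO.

Answer: YES — reaches normal form S^9(Z) in 30 ≤ 31 steps

Working:
  start: mul(add(SZ, SSZ), add(SSSZ, Z))
  step 1: mul(S(add(Z, SSZ)), add(SSSZ, Z))
  step 2: add(add(SSSZ, Z), mul(add(Z, SSZ), add(SSSZ, Z)))
  step 3: add(S(add(SSZ, Z)), mul(add(Z, SSZ), add(SSSZ, Z)))
  step 4: S(add(add(SSZ, Z), mul(add(Z, SSZ), add(SSSZ, Z))))
  step 5: S(add(S(add(SZ, Z)), mul(add(Z, SSZ), add(SSSZ, Z))))
  step 6: S(S(add(add(SZ, Z), mul(add(Z, SSZ), add(SSSZ, Z)))))
  step 7: S(S(add(S(add(Z, Z)), mul(add(Z, SSZ), add(SSSZ, Z)))))
  step 8: S(S(S(add(add(Z, Z), mul(add(Z, SSZ), add(SSSZ, Z))))))
  step 9: S(S(S(add(Z, mul(add(Z, SSZ), add(SSSZ, Z))))))
  step 10: S(S(S(mul(add(Z, SSZ), add(SSSZ, Z)))))
  step 11: S(S(S(mul(SSZ, add(SSSZ, Z)))))
  step 12: S(S(S(add(add(SSSZ, Z), mul(SZ, add(SSSZ, Z))))))
  step 13: S(S(S(add(S(add(SSZ, Z)), mul(SZ, add(SSSZ, Z))))))
  step 14: S(S(S(S(add(add(SSZ, Z), mul(SZ, add(SSSZ, Z)))))))
  step 15: S(S(S(S(add(S(add(SZ, Z)), mul(SZ, add(SSSZ, Z)))))))
  step 16: S(S(S(S(S(add(add(SZ, Z), mul(SZ, add(SSSZ, Z))))))))
  step 17: S(S(S(S(S(add(S(add(Z, Z)), mul(SZ, add(SSSZ, Z))))))))
  step 18: S(S(S(S(S(S(add(add(Z, Z), mul(SZ, add(SSSZ, Z)))))))))
  step 19: S(S(S(S(S(S(add(Z, mul(SZ, add(SSSZ, Z)))))))))
  step 20: S(S(S(S(S(S(mul(SZ, add(SSSZ, Z))))))))
  step 21: S(S(S(S(S(S(add(add(SSSZ, Z), mul(Z, add(SSSZ, Z)))))))))
  step 22: S(S(S(S(S(S(add(S(add(SSZ, Z)), mul(Z, add(SSSZ, Z)))))))))
  step 23: S(S(S(S(S(S(S(add(add(SSZ, Z), mul(Z, add(SSSZ, Z))))))))))
  step 24: S(S(S(S(S(S(S(add(S(add(SZ, Z)), mul(Z, add(SSSZ, Z))))))))))
  step 25: S(S(S(S(S(S(S(S(add(add(SZ, Z), mul(Z, add(SSSZ, Z)))))))))))
  step 26: S(S(S(S(S(S(S(S(add(S(add(Z, Z)), mul(Z, add(SSSZ, Z)))))))))))
  step 27: S(S(S(S(S(S(S(S(S(add(add(Z, Z), mul(Z, add(SSSZ, Z))))))))))))
  step 28: S(S(S(S(S(S(S(S(S(add(Z, mul(Z, add(SSSZ, Z))))))))))))
  step 29: S(S(S(S(S(S(S(S(S(mul(Z, add(SSSZ, Z)))))))))))
  step 30: S^9(Z)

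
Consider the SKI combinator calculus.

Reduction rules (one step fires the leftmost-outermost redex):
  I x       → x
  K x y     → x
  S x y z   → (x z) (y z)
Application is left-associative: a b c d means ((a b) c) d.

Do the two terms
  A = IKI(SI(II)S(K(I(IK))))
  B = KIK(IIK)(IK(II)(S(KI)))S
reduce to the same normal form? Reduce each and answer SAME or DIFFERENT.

Answer: SAME — A ⇓ I, B ⇓ I

Working:
Term A:
  start: IKI(SI(II)S(K(I(IK))))
  step 1: KI(SI(II)S(K(I(IK))))
  step 2: I

Term B:
  start: KIK(IIK)(IK(II)(S(KI)))S
  step 1: I(IIK)(IK(II)(S(KI)))S
  step 2: IIK(IK(II)(S(KI)))S
  step 3: IK(IK(II)(S(KI)))S
  step 4: K(IK(II)(S(KI)))S
  step 5: IK(II)(S(KI))
  step 6: K(II)(S(KI))
  step 7: II
  step 8: I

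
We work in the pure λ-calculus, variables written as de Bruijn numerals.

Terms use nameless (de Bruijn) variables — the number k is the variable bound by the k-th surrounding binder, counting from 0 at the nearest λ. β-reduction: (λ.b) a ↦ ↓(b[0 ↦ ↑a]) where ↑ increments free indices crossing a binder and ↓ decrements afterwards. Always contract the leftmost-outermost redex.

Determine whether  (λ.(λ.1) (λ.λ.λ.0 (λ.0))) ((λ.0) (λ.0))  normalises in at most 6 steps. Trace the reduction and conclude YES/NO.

Answer: YES — reaches normal form λ.0 in 3 ≤ 6 steps

Working:
  start: (λ.(λ.1) (λ.λ.λ.0 (λ.0))) ((λ.0) (λ.0))
  step 1: (λ.(λ.0) (λ.0)) (λ.λ.λ.0 (λ.0))
  step 2: (λ.0) (λ.0)
  step 3: λ.0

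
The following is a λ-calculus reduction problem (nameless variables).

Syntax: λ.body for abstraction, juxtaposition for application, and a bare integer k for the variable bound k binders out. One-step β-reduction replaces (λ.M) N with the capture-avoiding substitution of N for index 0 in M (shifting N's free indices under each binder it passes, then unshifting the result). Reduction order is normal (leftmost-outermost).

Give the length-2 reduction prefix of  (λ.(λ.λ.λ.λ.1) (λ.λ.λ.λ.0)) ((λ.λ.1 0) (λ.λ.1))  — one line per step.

  start: (λ.(λ.λ.λ.λ.1) (λ.λ.λ.λ.0)) ((λ.λ.1 0) (λ.λ.1))
  [1] (λ.λ.λ.λ.1) (λ.λ.λ.λ.0)
  [2] λ.λ.λ.1

Answer: after 2 steps: λ.λ.λ.1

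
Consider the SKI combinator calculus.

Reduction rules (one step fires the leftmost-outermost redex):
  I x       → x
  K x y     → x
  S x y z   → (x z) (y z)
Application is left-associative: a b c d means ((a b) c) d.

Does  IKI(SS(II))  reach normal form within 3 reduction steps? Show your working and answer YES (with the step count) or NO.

  start: IKI(SS(II))
  step 1: KI(SS(II))
  step 2: I

Answer: YES — reaches normal form I in 2 ≤ 3 steps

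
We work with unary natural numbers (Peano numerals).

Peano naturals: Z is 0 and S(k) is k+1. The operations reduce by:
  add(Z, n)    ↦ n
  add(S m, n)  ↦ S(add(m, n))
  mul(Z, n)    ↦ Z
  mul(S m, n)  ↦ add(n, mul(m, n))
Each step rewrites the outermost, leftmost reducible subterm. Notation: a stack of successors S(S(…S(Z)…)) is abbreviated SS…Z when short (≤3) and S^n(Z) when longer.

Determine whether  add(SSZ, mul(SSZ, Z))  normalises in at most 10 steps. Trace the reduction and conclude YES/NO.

  start: add(SSZ, mul(SSZ, Z))
  →1  S(add(SZ, mul(SSZ, Z)))
  →2  S(S(add(Z, mul(SSZ, Z))))
  →3  S(S(mul(SSZ, Z)))
  →4  S(S(add(Z, mul(SZ, Z))))
  →5  S(S(mul(SZ, Z)))
  →6  S(S(add(Z, mul(Z, Z))))
  →7  S(S(mul(Z, Z)))
  →8  SSZ

Answer: YES — reaches normal form SSZ in 8 ≤ 10 steps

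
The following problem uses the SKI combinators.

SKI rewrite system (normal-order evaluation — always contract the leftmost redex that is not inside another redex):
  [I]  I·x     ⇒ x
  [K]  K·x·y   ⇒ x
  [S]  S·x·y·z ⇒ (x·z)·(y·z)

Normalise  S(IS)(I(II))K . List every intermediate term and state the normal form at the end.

Answer: normal form = SKK  (in 5 steps)

Reduction:
  start: S(IS)(I(II))K
  [1] ISK(I(II)K)
  [2] SK(I(II)K)
  [3] SK(IIK)
  [4] SK(IK)
  [5] SKK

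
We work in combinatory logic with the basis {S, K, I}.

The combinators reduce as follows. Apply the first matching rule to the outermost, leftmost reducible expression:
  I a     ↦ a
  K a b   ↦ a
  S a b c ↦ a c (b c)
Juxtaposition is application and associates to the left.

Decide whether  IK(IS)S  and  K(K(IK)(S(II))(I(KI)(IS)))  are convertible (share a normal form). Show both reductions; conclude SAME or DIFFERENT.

Answer: DIFFERENT — A ⇓ S, B ⇓ K(KI)

Working:
Term A:
  start: IK(IS)S
  [1] K(IS)S
  [2] IS
  [3] S

Term B:
  start: K(K(IK)(S(II))(I(KI)(IS)))
  [1] K(IK(I(KI)(IS)))
  [2] K(K(I(KI)(IS)))
  [3] K(K(KI(IS)))
  [4] K(KI)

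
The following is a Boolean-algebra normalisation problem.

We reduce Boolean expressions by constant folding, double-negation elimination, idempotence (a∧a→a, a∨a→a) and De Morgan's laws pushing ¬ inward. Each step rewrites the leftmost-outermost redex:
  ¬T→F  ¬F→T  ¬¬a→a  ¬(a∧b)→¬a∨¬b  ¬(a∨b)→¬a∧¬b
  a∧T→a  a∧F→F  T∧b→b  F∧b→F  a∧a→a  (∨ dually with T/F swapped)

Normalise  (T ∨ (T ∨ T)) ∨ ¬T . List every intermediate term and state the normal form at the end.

  start: (T ∨ (T ∨ T)) ∨ ¬T
  →1  T ∨ ¬T
  →2  T

Answer: normal form = T  (in 2 steps)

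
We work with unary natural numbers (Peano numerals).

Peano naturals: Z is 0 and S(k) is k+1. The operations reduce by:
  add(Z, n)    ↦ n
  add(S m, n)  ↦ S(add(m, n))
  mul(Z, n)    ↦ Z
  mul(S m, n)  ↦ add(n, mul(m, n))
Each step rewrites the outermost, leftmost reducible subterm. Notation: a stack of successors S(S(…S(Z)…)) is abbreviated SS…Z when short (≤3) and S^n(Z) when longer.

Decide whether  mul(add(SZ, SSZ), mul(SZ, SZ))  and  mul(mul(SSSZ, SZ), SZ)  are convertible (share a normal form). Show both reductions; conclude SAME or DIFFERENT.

Term A:
  start: mul(add(SZ, SSZ), mul(SZ, SZ))
  step 1: mul(S(add(Z, SSZ)), mul(SZ, SZ))
  step 2: add(mul(SZ, SZ), mul(add(Z, SSZ), mul(SZ, SZ)))
  step 3: add(add(SZ, mul(Z, SZ)), mul(add(Z, SSZ), mul(SZ, SZ)))
  step 4: add(S(add(Z, mul(Z, SZ))), mul(add(Z, SSZ), mul(SZ, SZ)))
  step 5: S(add(add(Z, mul(Z, SZ)), mul(add(Z, SSZ), mul(SZ, SZ))))
  step 6: S(add(mul(Z, SZ), mul(add(Z, SSZ), mul(SZ, SZ))))
  step 7: S(add(Z, mul(add(Z, SSZ), mul(SZ, SZ))))
  step 8: S(mul(add(Z, SSZ), mul(SZ, SZ)))
  step 9: S(mul(SSZ, mul(SZ, SZ)))
  step 10: S(add(mul(SZ, SZ), mul(SZ, mul(SZ, SZ))))
  step 11: S(add(add(SZ, mul(Z, SZ)), mul(SZ, mul(SZ, SZ))))
  step 12: S(add(S(add(Z, mul(Z, SZ))), mul(SZ, mul(SZ, SZ))))
  step 13: S(S(add(add(Z, mul(Z, SZ)), mul(SZ, mul(SZ, SZ)))))
  step 14: S(S(add(mul(Z, SZ), mul(SZ, mul(SZ, SZ)))))
  step 15: S(S(add(Z, mul(SZ, mul(SZ, SZ)))))
  step 16: S(S(mul(SZ, mul(SZ, SZ))))
  step 17: S(S(add(mul(SZ, SZ), mul(Z, mul(SZ, SZ)))))
  step 18: S(S(add(add(SZ, mul(Z, SZ)), mul(Z, mul(SZ, SZ)))))
  step 19: S(S(add(S(add(Z, mul(Z, SZ))), mul(Z, mul(SZ, SZ)))))
  step 20: S(S(S(add(add(Z, mul(Z, SZ)), mul(Z, mul(SZ, SZ))))))
  step 21: S(S(S(add(mul(Z, SZ), mul(Z, mul(SZ, SZ))))))
  step 22: S(S(S(add(Z, mul(Z, mul(SZ, SZ))))))
  step 23: S(S(S(mul(Z, mul(SZ, SZ)))))
  step 24: SSSZ

Term B:
  start: mul(mul(SSSZ, SZ), SZ)
  step 1: mul(add(SZ, mul(SSZ, SZ)), SZ)
  step 2: mul(S(add(Z, mul(SSZ, SZ))), SZ)
  step 3: add(SZ, mul(add(Z, mul(SSZ, SZ)), SZ))
  step 4: S(add(Z, mul(add(Z, mul(SSZ, SZ)), SZ)))
  step 5: S(mul(add(Z, mul(SSZ, SZ)), SZ))
  step 6: S(mul(mul(SSZ, SZ), SZ))
  step 7: S(mul(add(SZ, mul(SZ, SZ)), SZ))
  step 8: S(mul(S(add(Z, mul(SZ, SZ))), SZ))
  step 9: S(add(SZ, mul(add(Z, mul(SZ, SZ)), SZ)))
  step 10: S(S(add(Z, mul(add(Z, mul(SZ, SZ)), SZ))))
  step 11: S(S(mul(add(Z, mul(SZ, SZ)), SZ)))
  step 12: S(S(mul(mul(SZ, SZ), SZ)))
  step 13: S(S(mul(add(SZ, mul(Z, SZ)), SZ)))
  step 14: S(S(mul(S(add(Z, mul(Z, SZ))), SZ)))
  step 15: S(S(add(SZ, mul(add(Z, mul(Z, SZ)), SZ))))
  step 16: S(S(S(add(Z, mul(add(Z, mul(Z, SZ)), SZ)))))
  step 17: S(S(S(mul(add(Z, mul(Z, SZ)), SZ))))
  step 18: S(S(S(mul(mul(Z, SZ), SZ))))
  step 19: S(S(S(mul(Z, SZ))))
  step 20: SSSZ

Answer: SAME — A ⇓ SSSZ, B ⇓ SSSZ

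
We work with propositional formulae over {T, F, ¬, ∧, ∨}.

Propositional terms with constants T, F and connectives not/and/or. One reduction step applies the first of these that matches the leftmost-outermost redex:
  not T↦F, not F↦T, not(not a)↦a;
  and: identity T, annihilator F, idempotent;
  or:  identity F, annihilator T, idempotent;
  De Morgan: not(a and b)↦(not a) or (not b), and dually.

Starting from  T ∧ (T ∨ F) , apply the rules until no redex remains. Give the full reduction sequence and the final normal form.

Answer: normal form = T  (in 2 steps)

Derivation:
  start: T ∧ (T ∨ F)
  step 1: T ∨ F
  step 2: T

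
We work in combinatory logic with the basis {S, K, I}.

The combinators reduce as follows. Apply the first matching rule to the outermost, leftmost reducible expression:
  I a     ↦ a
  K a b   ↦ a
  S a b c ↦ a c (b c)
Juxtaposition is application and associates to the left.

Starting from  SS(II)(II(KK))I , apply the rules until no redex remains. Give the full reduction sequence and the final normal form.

Answer: normal form = KK  (in 10 steps)

Reduction:
  start: SS(II)(II(KK))I
  [1] S(II(KK))(II(II(KK)))I
  [2] II(KK)I(II(II(KK))I)
  [3] I(KK)I(II(II(KK))I)
  [4] KKI(II(II(KK))I)
  [5] K(II(II(KK))I)
  [6] K(I(II(KK))I)
  [7] K(II(KK)I)
  [8] K(I(KK)I)
  [9] K(KKI)
  [10] KK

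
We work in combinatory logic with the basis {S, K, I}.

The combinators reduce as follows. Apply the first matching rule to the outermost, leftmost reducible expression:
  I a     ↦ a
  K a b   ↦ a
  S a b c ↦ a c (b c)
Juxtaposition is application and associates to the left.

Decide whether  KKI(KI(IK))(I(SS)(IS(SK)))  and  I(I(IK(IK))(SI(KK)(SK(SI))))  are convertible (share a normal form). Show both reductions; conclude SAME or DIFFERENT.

Answer: DIFFERENT — A ⇓ I, B ⇓ K

Working:
Term A:
  start: KKI(KI(IK))(I(SS)(IS(SK)))
  [1] K(KI(IK))(I(SS)(IS(SK)))
  [2] KI(IK)
  [3] I

Term B:
  start: I(I(IK(IK))(SI(KK)(SK(SI))))
  [1] I(IK(IK))(SI(KK)(SK(SI)))
  [2] IK(IK)(SI(KK)(SK(SI)))
  [3] K(IK)(SI(KK)(SK(SI)))
  [4] IK
  [5] K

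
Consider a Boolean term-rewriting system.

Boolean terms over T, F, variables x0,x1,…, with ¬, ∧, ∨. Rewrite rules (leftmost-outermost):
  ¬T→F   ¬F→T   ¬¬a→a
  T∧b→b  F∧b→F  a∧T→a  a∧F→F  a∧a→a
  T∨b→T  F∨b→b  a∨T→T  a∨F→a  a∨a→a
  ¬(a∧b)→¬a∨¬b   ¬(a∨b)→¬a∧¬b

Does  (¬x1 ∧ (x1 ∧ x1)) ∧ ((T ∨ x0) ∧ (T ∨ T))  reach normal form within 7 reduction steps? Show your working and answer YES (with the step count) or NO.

  start: (¬x1 ∧ (x1 ∧ x1)) ∧ ((T ∨ x0) ∧ (T ∨ T))
  →1  (¬x1 ∧ x1) ∧ ((T ∨ x0) ∧ (T ∨ T))
  →2  (¬x1 ∧ x1) ∧ (T ∧ (T ∨ T))
  →3  (¬x1 ∧ x1) ∧ (T ∨ T)
  →4  (¬x1 ∧ x1) ∧ T
  →5  ¬x1 ∧ x1

Answer: YES — reaches normal form ¬x1 ∧ x1 in 5 ≤ 7 steps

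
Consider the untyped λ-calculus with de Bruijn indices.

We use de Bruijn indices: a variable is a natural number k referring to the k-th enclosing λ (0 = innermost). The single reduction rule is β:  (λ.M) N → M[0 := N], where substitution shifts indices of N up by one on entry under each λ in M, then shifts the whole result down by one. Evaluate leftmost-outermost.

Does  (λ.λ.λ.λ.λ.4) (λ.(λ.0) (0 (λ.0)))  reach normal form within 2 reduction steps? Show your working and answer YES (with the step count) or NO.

Answer: YES — reaches normal form λ.λ.λ.λ.λ.0 (λ.0) in 2 ≤ 2 steps

Derivation:
  start: (λ.λ.λ.λ.λ.4) (λ.(λ.0) (0 (λ.0)))
  →1  λ.λ.λ.λ.λ.(λ.0) (0 (λ.0))
  →2  λ.λ.λ.λ.λ.0 (λ.0)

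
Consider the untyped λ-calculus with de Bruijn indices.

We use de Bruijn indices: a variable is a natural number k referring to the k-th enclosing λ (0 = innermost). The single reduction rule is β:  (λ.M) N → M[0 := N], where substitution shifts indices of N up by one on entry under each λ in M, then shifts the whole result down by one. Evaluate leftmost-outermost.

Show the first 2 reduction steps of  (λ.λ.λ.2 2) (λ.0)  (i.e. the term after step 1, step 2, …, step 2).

Answer: after 2 steps: λ.λ.λ.0

Reduction:
  start: (λ.λ.λ.2 2) (λ.0)
  →1  λ.λ.(λ.0) (λ.0)
  →2  λ.λ.λ.0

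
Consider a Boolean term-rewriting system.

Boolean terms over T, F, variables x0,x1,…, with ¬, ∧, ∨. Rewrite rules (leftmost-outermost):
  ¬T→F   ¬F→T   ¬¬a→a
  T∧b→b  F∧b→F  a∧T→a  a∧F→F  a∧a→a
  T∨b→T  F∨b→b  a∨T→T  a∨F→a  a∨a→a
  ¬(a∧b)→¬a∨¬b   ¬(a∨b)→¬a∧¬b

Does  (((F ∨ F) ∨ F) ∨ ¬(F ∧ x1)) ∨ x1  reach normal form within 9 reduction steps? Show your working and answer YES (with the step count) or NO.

  start: (((F ∨ F) ∨ F) ∨ ¬(F ∧ x1)) ∨ x1
  →1  ((F ∨ F) ∨ ¬(F ∧ x1)) ∨ x1
  →2  (F ∨ ¬(F ∧ x1)) ∨ x1
  →3  ¬(F ∧ x1) ∨ x1
  →4  (¬F ∨ ¬x1) ∨ x1
  →5  (T ∨ ¬x1) ∨ x1
  →6  T ∨ x1
  →7  T

Answer: YES — reaches normal form T in 7 ≤ 9 steps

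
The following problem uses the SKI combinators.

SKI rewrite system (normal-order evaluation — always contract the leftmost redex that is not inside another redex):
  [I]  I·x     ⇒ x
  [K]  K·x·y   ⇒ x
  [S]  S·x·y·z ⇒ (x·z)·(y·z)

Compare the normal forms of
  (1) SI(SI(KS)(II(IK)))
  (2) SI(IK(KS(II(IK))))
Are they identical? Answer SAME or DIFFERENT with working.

Term A:
  start: SI(SI(KS)(II(IK)))
  →1  SI(I(II(IK))(KS(II(IK))))
  →2  SI(II(IK)(KS(II(IK))))
  →3  SI(I(IK)(KS(II(IK))))
  →4  SI(IK(KS(II(IK))))
  →5  SI(K(KS(II(IK))))
  →6  SI(KS)

Term B:
  start: SI(IK(KS(II(IK))))
  →1  SI(K(KS(II(IK))))
  →2  SI(KS)

Answer: SAME — A ⇓ SI(KS), B ⇓ SI(KS)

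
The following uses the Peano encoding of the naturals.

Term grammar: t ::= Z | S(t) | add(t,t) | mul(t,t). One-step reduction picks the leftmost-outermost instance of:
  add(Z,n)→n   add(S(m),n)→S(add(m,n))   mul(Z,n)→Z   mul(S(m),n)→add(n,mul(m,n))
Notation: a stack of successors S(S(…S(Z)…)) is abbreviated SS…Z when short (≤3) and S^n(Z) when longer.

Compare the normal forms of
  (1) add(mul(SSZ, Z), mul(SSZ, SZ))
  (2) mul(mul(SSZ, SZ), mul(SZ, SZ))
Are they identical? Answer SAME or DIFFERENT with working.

Answer: SAME — A ⇓ SSZ, B ⇓ SSZ

Derivation:
Term A:
  start: add(mul(SSZ, Z), mul(SSZ, SZ))
  step 1: add(add(Z, mul(SZ, Z)), mul(SSZ, SZ))
  step 2: add(mul(SZ, Z), mul(SSZ, SZ))
  step 3: add(add(Z, mul(Z, Z)), mul(SSZ, SZ))
  step 4: add(mul(Z, Z), mul(SSZ, SZ))
  step 5: add(Z, mul(SSZ, SZ))
  step 6: mul(SSZ, SZ)
  step 7: add(SZ, mul(SZ, SZ))
  step 8: S(add(Z, mul(SZ, SZ)))
  step 9: S(mul(SZ, SZ))
  step 10: S(add(SZ, mul(Z, SZ)))
  step 11: S(S(add(Z, mul(Z, SZ))))
  step 12: S(S(mul(Z, SZ)))
  step 13: SSZ

Term B:
  start: mul(mul(SSZ, SZ), mul(SZ, SZ))
  step 1: mul(add(SZ, mul(SZ, SZ)), mul(SZ, SZ))
  step 2: mul(S(add(Z, mul(SZ, SZ))), mul(SZ, SZ))
  step 3: add(mul(SZ, SZ), mul(add(Z, mul(SZ, SZ)), mul(SZ, SZ)))
  step 4: add(add(SZ, mul(Z, SZ)), mul(add(Z, mul(SZ, SZ)), mul(SZ, SZ)))
  step 5: add(S(add(Z, mul(Z, SZ))), mul(add(Z, mul(SZ, SZ)), mul(SZ, SZ)))
  step 6: S(add(add(Z, mul(Z, SZ)), mul(add(Z, mul(SZ, SZ)), mul(SZ, SZ))))
  step 7: S(add(mul(Z, SZ), mul(add(Z, mul(SZ, SZ)), mul(SZ, SZ))))
  step 8: S(add(Z, mul(add(Z, mul(SZ, SZ)), mul(SZ, SZ))))
  step 9: S(mul(add(Z, mul(SZ, SZ)), mul(SZ, SZ)))
  step 10: S(mul(mul(SZ, SZ), mul(SZ, SZ)))
  step 11: S(mul(add(SZ, mul(Z, SZ)), mul(SZ, SZ)))
  step 12: S(mul(S(add(Z, mul(Z, SZ))), mul(SZ, SZ)))
  step 13: S(add(mul(SZ, SZ), mul(add(Z, mul(Z, SZ)), mul(SZ, SZ))))
  step 14: S(add(add(SZ, mul(Z, SZ)), mul(add(Z, mul(Z, SZ)), mul(SZ, SZ))))
  step 15: S(add(S(add(Z, mul(Z, SZ))), mul(add(Z, mul(Z, SZ)), mul(SZ, SZ))))
  step 16: S(S(add(add(Z, mul(Z, SZ)), mul(add(Z, mul(Z, SZ)), mul(SZ, SZ)))))
  step 17: S(S(add(mul(Z, SZ), mul(add(Z, mul(Z, SZ)), mul(SZ, SZ)))))
  step 18: S(S(add(Z, mul(add(Z, mul(Z, SZ)), mul(SZ, SZ)))))
  step 19: S(S(mul(add(Z, mul(Z, SZ)), mul(SZ, SZ))))
  step 20: S(S(mul(mul(Z, SZ), mul(SZ, SZ))))
  step 21: S(S(mul(Z, mul(SZ, SZ))))
  step 22: SSZ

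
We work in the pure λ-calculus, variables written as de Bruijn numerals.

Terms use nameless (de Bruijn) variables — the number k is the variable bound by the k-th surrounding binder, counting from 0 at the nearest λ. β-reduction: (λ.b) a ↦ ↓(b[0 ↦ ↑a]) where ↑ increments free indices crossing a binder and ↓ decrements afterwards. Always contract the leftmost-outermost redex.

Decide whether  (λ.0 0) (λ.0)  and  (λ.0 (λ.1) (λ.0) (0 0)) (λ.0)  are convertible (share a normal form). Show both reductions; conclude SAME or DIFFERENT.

Term A:
  start: (λ.0 0) (λ.0)
  [1] (λ.0) (λ.0)
  [2] λ.0

Term B:
  start: (λ.0 (λ.1) (λ.0) (0 0)) (λ.0)
  [1] (λ.0) (λ.λ.0) (λ.0) ((λ.0) (λ.0))
  [2] (λ.λ.0) (λ.0) ((λ.0) (λ.0))
  [3] (λ.0) ((λ.0) (λ.0))
  [4] (λ.0) (λ.0)
  [5] λ.0

Answer: SAME — A ⇓ λ.0, B ⇓ λ.0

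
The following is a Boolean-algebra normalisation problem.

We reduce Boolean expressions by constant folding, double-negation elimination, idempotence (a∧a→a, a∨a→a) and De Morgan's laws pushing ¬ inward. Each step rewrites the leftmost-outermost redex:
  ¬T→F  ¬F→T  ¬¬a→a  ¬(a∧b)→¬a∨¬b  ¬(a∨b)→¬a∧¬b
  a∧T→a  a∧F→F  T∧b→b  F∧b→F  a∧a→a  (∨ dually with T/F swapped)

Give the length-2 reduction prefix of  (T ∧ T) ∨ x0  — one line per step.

  start: (T ∧ T) ∨ x0
  →1  T ∨ x0
  →2  T

Answer: after 2 steps: T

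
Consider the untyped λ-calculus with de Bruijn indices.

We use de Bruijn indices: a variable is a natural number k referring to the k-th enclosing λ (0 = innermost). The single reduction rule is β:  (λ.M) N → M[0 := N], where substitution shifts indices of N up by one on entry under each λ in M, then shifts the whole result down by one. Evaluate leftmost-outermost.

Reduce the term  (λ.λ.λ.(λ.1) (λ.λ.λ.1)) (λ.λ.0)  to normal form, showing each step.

  start: (λ.λ.λ.(λ.1) (λ.λ.λ.1)) (λ.λ.0)
  →1  λ.λ.(λ.1) (λ.λ.λ.1)
  →2  λ.λ.0

Answer: normal form = λ.λ.0  (in 2 steps)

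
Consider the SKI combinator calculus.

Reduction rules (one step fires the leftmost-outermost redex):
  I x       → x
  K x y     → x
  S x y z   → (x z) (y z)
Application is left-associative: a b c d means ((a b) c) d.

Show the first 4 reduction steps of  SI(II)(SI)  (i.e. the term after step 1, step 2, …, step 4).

  start: SI(II)(SI)
  →1  I(SI)(II(SI))
  →2  SI(II(SI))
  →3  SI(I(SI))
  →4  SI(SI)

Answer: after 4 steps: SI(SI)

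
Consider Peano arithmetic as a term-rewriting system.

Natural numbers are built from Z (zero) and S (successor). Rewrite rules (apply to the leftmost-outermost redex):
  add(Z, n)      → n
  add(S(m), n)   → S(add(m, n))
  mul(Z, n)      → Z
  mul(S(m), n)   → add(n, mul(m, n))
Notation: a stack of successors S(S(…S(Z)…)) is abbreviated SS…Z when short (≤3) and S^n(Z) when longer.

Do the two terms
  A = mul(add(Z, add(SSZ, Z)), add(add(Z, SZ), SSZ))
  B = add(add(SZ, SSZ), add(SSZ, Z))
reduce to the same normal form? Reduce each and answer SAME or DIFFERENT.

Term A:
  start: mul(add(Z, add(SSZ, Z)), add(add(Z, SZ), SSZ))
  [1] mul(add(SSZ, Z), add(add(Z, SZ), SSZ))
  [2] mul(S(add(SZ, Z)), add(add(Z, SZ), SSZ))
  [3] add(add(add(Z, SZ), SSZ), mul(add(SZ, Z), add(add(Z, SZ), SSZ)))
  [4] add(add(SZ, SSZ), mul(add(SZ, Z), add(add(Z, SZ), SSZ)))
  [5] add(S(add(Z, SSZ)), mul(add(SZ, Z), add(add(Z, SZ), SSZ)))
  [6] S(add(add(Z, SSZ), mul(add(SZ, Z), add(add(Z, SZ), SSZ))))
  [7] S(add(SSZ, mul(add(SZ, Z), add(add(Z, SZ), SSZ))))
  [8] S(S(add(SZ, mul(add(SZ, Z), add(add(Z, SZ), SSZ)))))
  [9] S(S(S(add(Z, mul(add(SZ, Z), add(add(Z, SZ), SSZ))))))
  [10] S(S(S(mul(add(SZ, Z), add(add(Z, SZ), SSZ)))))
  [11] S(S(S(mul(S(add(Z, Z)), add(add(Z, SZ), SSZ)))))
  [12] S(S(S(add(add(add(Z, SZ), SSZ), mul(add(Z, Z), add(add(Z, SZ), SSZ))))))
  [13] S(S(S(add(add(SZ, SSZ), mul(add(Z, Z), add(add(Z, SZ), SSZ))))))
  [14] S(S(S(add(S(add(Z, SSZ)), mul(add(Z, Z), add(add(Z, SZ), SSZ))))))
  [15] S(S(S(S(add(add(Z, SSZ), mul(add(Z, Z), add(add(Z, SZ), SSZ)))))))
  [16] S(S(S(S(add(SSZ, mul(add(Z, Z), add(add(Z, SZ), SSZ)))))))
  [17] S(S(S(S(S(add(SZ, mul(add(Z, Z), add(add(Z, SZ), SSZ))))))))
  [18] S(S(S(S(S(S(add(Z, mul(add(Z, Z), add(add(Z, SZ), SSZ)))))))))
  [19] S(S(S(S(S(S(mul(add(Z, Z), add(add(Z, SZ), SSZ))))))))
  [20] S(S(S(S(S(S(mul(Z, add(add(Z, SZ), SSZ))))))))
  [21] S^6(Z)

Term B:
  start: add(add(SZ, SSZ), add(SSZ, Z))
  [1] add(S(add(Z, SSZ)), add(SSZ, Z))
  [2] S(add(add(Z, SSZ), add(SSZ, Z)))
  [3] S(add(SSZ, add(SSZ, Z)))
  [4] S(S(add(SZ, add(SSZ, Z))))
  [5] S(S(S(add(Z, add(SSZ, Z)))))
  [6] S(S(S(add(SSZ, Z))))
  [7] S(S(S(S(add(SZ, Z)))))
  [8] S(S(S(S(S(add(Z, Z))))))
  [9] S^5(Z)

Answer: DIFFERENT — A ⇓ S^6(Z), B ⇓ S^5(Z)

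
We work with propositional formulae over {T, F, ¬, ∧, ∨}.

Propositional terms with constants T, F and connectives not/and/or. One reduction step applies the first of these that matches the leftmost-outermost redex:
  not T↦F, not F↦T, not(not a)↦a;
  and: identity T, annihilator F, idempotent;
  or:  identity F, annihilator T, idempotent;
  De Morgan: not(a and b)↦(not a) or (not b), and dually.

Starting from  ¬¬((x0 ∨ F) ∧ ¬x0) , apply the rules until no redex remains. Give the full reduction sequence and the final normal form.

Answer: normal form = x0 ∧ ¬x0  (in 2 steps)

Working:
  start: ¬¬((x0 ∨ F) ∧ ¬x0)
  [1] (x0 ∨ F) ∧ ¬x0
  [2] x0 ∧ ¬x0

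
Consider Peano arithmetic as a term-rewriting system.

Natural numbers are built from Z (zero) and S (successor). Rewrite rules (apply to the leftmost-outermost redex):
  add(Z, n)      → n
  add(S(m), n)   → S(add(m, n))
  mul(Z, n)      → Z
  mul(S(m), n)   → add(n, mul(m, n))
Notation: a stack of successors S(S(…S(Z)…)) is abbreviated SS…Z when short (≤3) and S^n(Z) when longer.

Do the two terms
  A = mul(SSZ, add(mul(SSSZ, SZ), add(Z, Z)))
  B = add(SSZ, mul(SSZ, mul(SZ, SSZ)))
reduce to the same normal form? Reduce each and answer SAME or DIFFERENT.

Answer: SAME — A ⇓ S^6(Z), B ⇓ S^6(Z)

Derivation:
Term A:
  start: mul(SSZ, add(mul(SSSZ, SZ), add(Z, Z)))
  →1  add(add(mul(SSSZ, SZ), add(Z, Z)), mul(SZ, add(mul(SSSZ, SZ), add(Z, Z))))
  →2  add(add(add(SZ, mul(SSZ, SZ)), add(Z, Z)), mul(SZ, add(mul(SSSZ, SZ), add(Z, Z))))
  →3  add(add(S(add(Z, mul(SSZ, SZ))), add(Z, Z)), mul(SZ, add(mul(SSSZ, SZ), add(Z, Z))))
  →4  add(S(add(add(Z, mul(SSZ, SZ)), add(Z, Z))), mul(SZ, add(mul(SSSZ, SZ), add(Z, Z))))
  →5  S(add(add(add(Z, mul(SSZ, SZ)), add(Z, Z)), mul(SZ, add(mul(SSSZ, SZ), add(Z, Z)))))
  →6  S(add(add(mul(SSZ, SZ), add(Z, Z)), mul(SZ, add(mul(SSSZ, SZ), add(Z, Z)))))
  →7  S(add(add(add(SZ, mul(SZ, SZ)), add(Z, Z)), mul(SZ, add(mul(SSSZ, SZ), add(Z, Z)))))
  →8  S(add(add(S(add(Z, mul(SZ, SZ))), add(Z, Z)), mul(SZ, add(mul(SSSZ, SZ), add(Z, Z)))))
  →9  S(add(S(add(add(Z, mul(SZ, SZ)), add(Z, Z))), mul(SZ, add(mul(SSSZ, SZ), add(Z, Z)))))
  →10  S(S(add(add(add(Z, mul(SZ, SZ)), add(Z, Z)), mul(SZ, add(mul(SSSZ, SZ), add(Z, Z))))))
  →11  S(S(add(add(mul(SZ, SZ), add(Z, Z)), mul(SZ, add(mul(SSSZ, SZ), add(Z, Z))))))
  →12  S(S(add(add(add(SZ, mul(Z, SZ)), add(Z, Z)), mul(SZ, add(mul(SSSZ, SZ), add(Z, Z))))))
  →13  S(S(add(add(S(add(Z, mul(Z, SZ))), add(Z, Z)), mul(SZ, add(mul(SSSZ, SZ), add(Z, Z))))))
  →14  S(S(add(S(add(add(Z, mul(Z, SZ)), add(Z, Z))), mul(SZ, add(mul(SSSZ, SZ), add(Z, Z))))))
  →15  S(S(S(add(add(add(Z, mul(Z, SZ)), add(Z, Z)), mul(SZ, add(mul(SSSZ, SZ), add(Z, Z)))))))
  →16  S(S(S(add(add(mul(Z, SZ), add(Z, Z)), mul(SZ, add(mul(SSSZ, SZ), add(Z, Z)))))))
  →17  S(S(S(add(add(Z, add(Z, Z)), mul(SZ, add(mul(SSSZ, SZ), add(Z, Z)))))))
  →18  S(S(S(add(add(Z, Z), mul(SZ, add(mul(SSSZ, SZ), add(Z, Z)))))))
  →19  S(S(S(add(Z, mul(SZ, add(mul(SSSZ, SZ), add(Z, Z)))))))
  →20  S(S(S(mul(SZ, add(mul(SSSZ, SZ), add(Z, Z))))))
  →21  S(S(S(add(add(mul(SSSZ, SZ), add(Z, Z)), mul(Z, add(mul(SSSZ, SZ), add(Z, Z)))))))
  →22  S(S(S(add(add(add(SZ, mul(SSZ, SZ)), add(Z, Z)), mul(Z, add(mul(SSSZ, SZ), add(Z, Z)))))))
  →23  S(S(S(add(add(S(add(Z, mul(SSZ, SZ))), add(Z, Z)), mul(Z, add(mul(SSSZ, SZ), add(Z, Z)))))))
  →24  S(S(S(add(S(add(add(Z, mul(SSZ, SZ)), add(Z, Z))), mul(Z, add(mul(SSSZ, SZ), add(Z, Z)))))))
  →25  S(S(S(S(add(add(add(Z, mul(SSZ, SZ)), add(Z, Z)), mul(Z, add(mul(SSSZ, SZ), add(Z, Z))))))))
  →26  S(S(S(S(add(add(mul(SSZ, SZ), add(Z, Z)), mul(Z, add(mul(SSSZ, SZ), add(Z, Z))))))))
  →27  S(S(S(S(add(add(add(SZ, mul(SZ, SZ)), add(Z, Z)), mul(Z, add(mul(SSSZ, SZ), add(Z, Z))))))))
  →28  S(S(S(S(add(add(S(add(Z, mul(SZ, SZ))), add(Z, Z)), mul(Z, add(mul(SSSZ, SZ), add(Z, Z))))))))
  →29  S(S(S(S(add(S(add(add(Z, mul(SZ, SZ)), add(Z, Z))), mul(Z, add(mul(SSSZ, SZ), add(Z, Z))))))))
  →30  S(S(S(S(S(add(add(add(Z, mul(SZ, SZ)), add(Z, Z)), mul(Z, add(mul(SSSZ, SZ), add(Z, Z)))))))))
  →31  S(S(S(S(S(add(add(mul(SZ, SZ), add(Z, Z)), mul(Z, add(mul(SSSZ, SZ), add(Z, Z)))))))))
  →32  S(S(S(S(S(add(add(add(SZ, mul(Z, SZ)), add(Z, Z)), mul(Z, add(mul(SSSZ, SZ), add(Z, Z)))))))))
  →33  S(S(S(S(S(add(add(S(add(Z, mul(Z, SZ))), add(Z, Z)), mul(Z, add(mul(SSSZ, SZ), add(Z, Z)))))))))
  →34  S(S(S(S(S(add(S(add(add(Z, mul(Z, SZ)), add(Z, Z))), mul(Z, add(mul(SSSZ, SZ), add(Z, Z)))))))))
  →35  S(S(S(S(S(S(add(add(add(Z, mul(Z, SZ)), add(Z, Z)), mul(Z, add(mul(SSSZ, SZ), add(Z, Z))))))))))
  →36  S(S(S(S(S(S(add(add(mul(Z, SZ), add(Z, Z)), mul(Z, add(mul(SSSZ, SZ), add(Z, Z))))))))))
  →37  S(S(S(S(S(S(add(add(Z, add(Z, Z)), mul(Z, add(mul(SSSZ, SZ), add(Z, Z))))))))))
  →38  S(S(S(S(S(S(add(add(Z, Z), mul(Z, add(mul(SSSZ, SZ), add(Z, Z))))))))))
  →39  S(S(S(S(S(S(add(Z, mul(Z, add(mul(SSSZ, SZ), add(Z, Z))))))))))
  →40  S(S(S(S(S(S(mul(Z, add(mul(SSSZ, SZ), add(Z, Z)))))))))
  →41  S^6(Z)

Term B:
  start: add(SSZ, mul(SSZ, mul(SZ, SSZ)))
  →1  S(add(SZ, mul(SSZ, mul(SZ, SSZ))))
  →2  S(S(add(Z, mul(SSZ, mul(SZ, SSZ)))))
  →3  S(S(mul(SSZ, mul(SZ, SSZ))))
  →4  S(S(add(mul(SZ, SSZ), mul(SZ, mul(SZ, SSZ)))))
  →5  S(S(add(add(SSZ, mul(Z, SSZ)), mul(SZ, mul(SZ, SSZ)))))
  →6  S(S(add(S(add(SZ, mul(Z, SSZ))), mul(SZ, mul(SZ, SSZ)))))
  →7  S(S(S(add(add(SZ, mul(Z, SSZ)), mul(SZ, mul(SZ, SSZ))))))
  →8  S(S(S(add(S(add(Z, mul(Z, SSZ))), mul(SZ, mul(SZ, SSZ))))))
  →9  S(S(S(S(add(add(Z, mul(Z, SSZ)), mul(SZ, mul(SZ, SSZ)))))))
  →10  S(S(S(S(add(mul(Z, SSZ), mul(SZ, mul(SZ, SSZ)))))))
  →11  S(S(S(S(add(Z, mul(SZ, mul(SZ, SSZ)))))))
  →12  S(S(S(S(mul(SZ, mul(SZ, SSZ))))))
  →13  S(S(S(S(add(mul(SZ, SSZ), mul(Z, mul(SZ, SSZ)))))))
  →14  S(S(S(S(add(add(SSZ, mul(Z, SSZ)), mul(Z, mul(SZ, SSZ)))))))
  →15  S(S(S(S(add(S(add(SZ, mul(Z, SSZ))), mul(Z, mul(SZ, SSZ)))))))
  →16  S(S(S(S(S(add(add(SZ, mul(Z, SSZ)), mul(Z, mul(SZ, SSZ))))))))
  →17  S(S(S(S(S(add(S(add(Z, mul(Z, SSZ))), mul(Z, mul(SZ, SSZ))))))))
  →18  S(S(S(S(S(S(add(add(Z, mul(Z, SSZ)), mul(Z, mul(SZ, SSZ)))))))))
  →19  S(S(S(S(S(S(add(mul(Z, SSZ), mul(Z, mul(SZ, SSZ)))))))))
  →20  S(S(S(S(S(S(add(Z, mul(Z, mul(SZ, SSZ)))))))))
  →21  S(S(S(S(S(S(mul(Z, mul(SZ, SSZ))))))))
  →22  S^6(Z)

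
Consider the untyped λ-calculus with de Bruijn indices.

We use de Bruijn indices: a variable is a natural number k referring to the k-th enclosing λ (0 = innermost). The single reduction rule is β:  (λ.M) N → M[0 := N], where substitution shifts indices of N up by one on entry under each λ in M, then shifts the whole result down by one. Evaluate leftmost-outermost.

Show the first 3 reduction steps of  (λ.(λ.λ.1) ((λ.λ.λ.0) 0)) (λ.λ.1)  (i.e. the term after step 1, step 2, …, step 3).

Answer: after 3 steps: λ.λ.λ.0

Working:
  start: (λ.(λ.λ.1) ((λ.λ.λ.0) 0)) (λ.λ.1)
  step 1: (λ.λ.1) ((λ.λ.λ.0) (λ.λ.1))
  step 2: λ.(λ.λ.λ.0) (λ.λ.1)
  step 3: λ.λ.λ.0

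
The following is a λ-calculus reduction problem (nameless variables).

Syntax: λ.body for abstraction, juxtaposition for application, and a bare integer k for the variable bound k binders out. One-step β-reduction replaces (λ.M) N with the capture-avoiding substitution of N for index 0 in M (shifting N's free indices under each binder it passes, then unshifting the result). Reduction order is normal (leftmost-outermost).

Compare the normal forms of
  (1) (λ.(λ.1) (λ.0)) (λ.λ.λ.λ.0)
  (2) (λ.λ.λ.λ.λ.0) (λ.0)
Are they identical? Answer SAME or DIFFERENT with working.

Answer: SAME — A ⇓ λ.λ.λ.λ.0, B ⇓ λ.λ.λ.λ.0

Derivation:
Term A:
  start: (λ.(λ.1) (λ.0)) (λ.λ.λ.λ.0)
  [1] (λ.λ.λ.λ.λ.0) (λ.0)
  [2] λ.λ.λ.λ.0

Term B:
  start: (λ.λ.λ.λ.λ.0) (λ.0)
  [1] λ.λ.λ.λ.0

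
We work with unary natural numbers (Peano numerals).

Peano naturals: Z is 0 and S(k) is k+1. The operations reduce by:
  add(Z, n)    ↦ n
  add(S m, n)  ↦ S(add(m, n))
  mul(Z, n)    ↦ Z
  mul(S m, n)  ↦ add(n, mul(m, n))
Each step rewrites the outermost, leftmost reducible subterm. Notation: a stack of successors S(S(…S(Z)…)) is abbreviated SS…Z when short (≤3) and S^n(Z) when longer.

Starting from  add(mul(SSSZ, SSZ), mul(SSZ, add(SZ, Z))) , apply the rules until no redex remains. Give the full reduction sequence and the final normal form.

  start: add(mul(SSSZ, SSZ), mul(SSZ, add(SZ, Z)))
  step 1: add(add(SSZ, mul(SSZ, SSZ)), mul(SSZ, add(SZ, Z)))
  step 2: add(S(add(SZ, mul(SSZ, SSZ))), mul(SSZ, add(SZ, Z)))
  step 3: S(add(add(SZ, mul(SSZ, SSZ)), mul(SSZ, add(SZ, Z))))
  step 4: S(add(S(add(Z, mul(SSZ, SSZ))), mul(SSZ, add(SZ, Z))))
  step 5: S(S(add(add(Z, mul(SSZ, SSZ)), mul(SSZ, add(SZ, Z)))))
  step 6: S(S(add(mul(SSZ, SSZ), mul(SSZ, add(SZ, Z)))))
  step 7: S(S(add(add(SSZ, mul(SZ, SSZ)), mul(SSZ, add(SZ, Z)))))
  step 8: S(S(add(S(add(SZ, mul(SZ, SSZ))), mul(SSZ, add(SZ, Z)))))
  step 9: S(S(S(add(add(SZ, mul(SZ, SSZ)), mul(SSZ, add(SZ, Z))))))
  step 10: S(S(S(add(S(add(Z, mul(SZ, SSZ))), mul(SSZ, add(SZ, Z))))))
  step 11: S(S(S(S(add(add(Z, mul(SZ, SSZ)), mul(SSZ, add(SZ, Z)))))))
  step 12: S(S(S(S(add(mul(SZ, SSZ), mul(SSZ, add(SZ, Z)))))))
  step 13: S(S(S(S(add(add(SSZ, mul(Z, SSZ)), mul(SSZ, add(SZ, Z)))))))
  step 14: S(S(S(S(add(S(add(SZ, mul(Z, SSZ))), mul(SSZ, add(SZ, Z)))))))
  step 15: S(S(S(S(S(add(add(SZ, mul(Z, SSZ)), mul(SSZ, add(SZ, Z))))))))
  step 16: S(S(S(S(S(add(S(add(Z, mul(Z, SSZ))), mul(SSZ, add(SZ, Z))))))))
  step 17: S(S(S(S(S(S(add(add(Z, mul(Z, SSZ)), mul(SSZ, add(SZ, Z)))))))))
  step 18: S(S(S(S(S(S(add(mul(Z, SSZ), mul(SSZ, add(SZ, Z)))))))))
  step 19: S(S(S(S(S(S(add(Z, mul(SSZ, add(SZ, Z)))))))))
  step 20: S(S(S(S(S(S(mul(SSZ, add(SZ, Z))))))))
  step 21: S(S(S(S(S(S(add(add(SZ, Z), mul(SZ, add(SZ, Z)))))))))
  step 22: S(S(S(S(S(S(add(S(add(Z, Z)), mul(SZ, add(SZ, Z)))))))))
  step 23: S(S(S(S(S(S(S(add(add(Z, Z), mul(SZ, add(SZ, Z))))))))))
  step 24: S(S(S(S(S(S(S(add(Z, mul(SZ, add(SZ, Z))))))))))
  step 25: S(S(S(S(S(S(S(mul(SZ, add(SZ, Z)))))))))
  step 26: S(S(S(S(S(S(S(add(add(SZ, Z), mul(Z, add(SZ, Z))))))))))
  step 27: S(S(S(S(S(S(S(add(S(add(Z, Z)), mul(Z, add(SZ, Z))))))))))
  step 28: S(S(S(S(S(S(S(S(add(add(Z, Z), mul(Z, add(SZ, Z)))))))))))
  step 29: S(S(S(S(S(S(S(S(add(Z, mul(Z, add(SZ, Z)))))))))))
  step 30: S(S(S(S(S(S(S(S(mul(Z, add(SZ, Z))))))))))
  step 31: S^8(Z)

Answer: normal form = S^8(Z)  (in 31 steps)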